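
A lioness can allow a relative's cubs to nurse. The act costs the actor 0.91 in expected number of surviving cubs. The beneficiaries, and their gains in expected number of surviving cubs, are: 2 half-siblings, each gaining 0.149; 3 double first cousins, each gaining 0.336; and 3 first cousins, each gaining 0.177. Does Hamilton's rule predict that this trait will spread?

No

Hamilton's rule: the trait is favored when the sum of r·B over every recipient exceeds the actor's cost C.
r to a half-sibling = 1/4 (half-sibs share one parent — one path of length 2: r = (1/2)^2 = 1/4).
r to a double first cousin = 0.25 (double first cousins share both grandparent pairs — four paths of length 4: r = 4·(1/2)^4 = 1/4).
r to a first cousin = 1/8 (first cousins share one grandparent pair — two paths of length 4: r = 2·(1/2)^4 = 1/8).
Summing one r·B term per recipient: 2·0.25·0.149 + 3·0.25·0.336 + 3·0.125·0.177 = 0.392875.
0.392875 < 0.91: the indirect benefit is less than the cost.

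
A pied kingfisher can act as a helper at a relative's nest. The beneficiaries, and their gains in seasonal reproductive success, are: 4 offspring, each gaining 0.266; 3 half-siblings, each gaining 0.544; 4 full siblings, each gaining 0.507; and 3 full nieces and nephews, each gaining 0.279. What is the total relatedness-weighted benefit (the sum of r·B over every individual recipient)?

2.16325

r to an offspring = 0.5 (one parent–offspring link: r = (1/2)^1 = 1/2).
r to a half-sibling = 1/4 (half-sibs share one parent — one path of length 2: r = (1/2)^2 = 1/4).
r to a full sibling = 0.5 (full sibs share both parents — two paths of length 2: r = 2·(1/2)^2 = 1/2).
r to a full niece or nephew = 1/4 (full aunt/uncle↔niece/nephew: two paths of length 3 through the shared grandparent pair: r = 2·(1/2)^3 = 1/4).
Summing one r·B term per recipient: 4·0.5·0.266 + 3·0.25·0.544 + 4·0.5·0.507 + 3·0.25·0.279 = 2.16325.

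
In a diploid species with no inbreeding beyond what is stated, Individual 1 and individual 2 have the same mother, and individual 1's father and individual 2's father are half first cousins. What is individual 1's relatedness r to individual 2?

0.265625

Relatedness sums over independent paths through distinct common ancestors.
Individual 1 and individual 2 are related in two ways: half-sibs through their shared mother (r = 1/4) and half second cousins through their fathers (r = 1/64).
r = 1/4 + 1/64 = 0.265625.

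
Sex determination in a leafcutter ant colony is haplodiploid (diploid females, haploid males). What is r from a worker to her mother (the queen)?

One meiotic link between diploid queen and diploid daughter: r = 1/2.

0.5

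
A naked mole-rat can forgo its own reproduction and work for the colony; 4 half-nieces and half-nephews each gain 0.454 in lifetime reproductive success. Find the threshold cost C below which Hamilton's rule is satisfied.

0.227

r to a half-niece or half-nephew = 1/8 (half-aunt/uncle↔niece/nephew: one path of length 3: r = (1/2)^3 = 1/8).
Hamilton's rule: n·r·B > C, so the trait is favored while C < n·r·B = 4·0.125·0.454 = 0.227.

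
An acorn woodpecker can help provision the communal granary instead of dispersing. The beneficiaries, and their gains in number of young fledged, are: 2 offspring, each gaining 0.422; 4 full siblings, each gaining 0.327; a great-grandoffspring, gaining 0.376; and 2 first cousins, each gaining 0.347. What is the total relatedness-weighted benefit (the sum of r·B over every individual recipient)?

1.20975

r to an offspring = 1/2 (one parent–offspring link: r = (1/2)^1 = 1/2).
r to a full sibling = 0.5 (full sibs share both parents — two paths of length 2: r = 2·(1/2)^2 = 1/2).
r to a great-grandoffspring = 1/8 (three parent–offspring links: r = (1/2)^3 = 1/8).
r to a first cousin = 0.125 (first cousins share one grandparent pair — two paths of length 4: r = 2·(1/2)^4 = 1/8).
Summing one r·B term per recipient: 2·0.5·0.422 + 4·0.5·0.327 + 1·0.125·0.376 + 2·0.125·0.347 = 1.20975.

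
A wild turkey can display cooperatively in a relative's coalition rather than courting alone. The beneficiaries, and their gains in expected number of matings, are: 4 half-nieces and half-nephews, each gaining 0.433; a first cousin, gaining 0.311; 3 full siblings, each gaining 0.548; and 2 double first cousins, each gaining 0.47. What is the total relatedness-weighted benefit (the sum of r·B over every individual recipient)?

1.312375

r to a half-niece or half-nephew = 0.125 (half-aunt/uncle↔niece/nephew: one path of length 3: r = (1/2)^3 = 1/8).
r to a first cousin = 0.125 (first cousins share one grandparent pair — two paths of length 4: r = 2·(1/2)^4 = 1/8).
r to a full sibling = 0.5 (full sibs share both parents — two paths of length 2: r = 2·(1/2)^2 = 1/2).
r to a double first cousin = 1/4 (double first cousins share both grandparent pairs — four paths of length 4: r = 4·(1/2)^4 = 1/4).
Summing one r·B term per recipient: 4·0.125·0.433 + 1·0.125·0.311 + 3·0.5·0.548 + 2·0.25·0.47 = 1.312375.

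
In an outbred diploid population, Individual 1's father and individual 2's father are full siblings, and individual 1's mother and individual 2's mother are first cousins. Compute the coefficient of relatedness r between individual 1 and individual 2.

0.15625

With two independent routes of shared ancestry, r is the sum of the two contributions.
Individual 1 and individual 2 are related in two ways: first cousins through their fathers (r = 1/8) and second cousins through their mothers (r = 1/32).
r = 1/8 + 1/32 = 0.15625.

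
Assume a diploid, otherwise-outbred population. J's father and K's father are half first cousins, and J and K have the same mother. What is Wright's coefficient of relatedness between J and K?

0.265625

Relatedness sums over independent paths through distinct common ancestors.
J and K are related in two ways: half second cousins through their fathers (r = 1/64) and half-sibs through their shared mother (r = 1/4).
r = 1/64 + 1/4 = 17/64 = 0.265625.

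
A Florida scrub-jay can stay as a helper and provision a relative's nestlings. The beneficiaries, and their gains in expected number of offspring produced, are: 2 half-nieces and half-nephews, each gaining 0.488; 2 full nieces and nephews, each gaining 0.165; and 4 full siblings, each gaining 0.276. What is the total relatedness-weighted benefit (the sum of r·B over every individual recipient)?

r to a half-niece or half-nephew = 1/8 (half-aunt/uncle↔niece/nephew: one path of length 3: r = (1/2)^3 = 1/8).
r to a full niece or nephew = 0.25 (full aunt/uncle↔niece/nephew: two paths of length 3 through the shared grandparent pair: r = 2·(1/2)^3 = 1/4).
r to a full sibling = 1/2 (full sibs share both parents — two paths of length 2: r = 2·(1/2)^2 = 1/2).
Summing one r·B term per recipient: 2·0.125·0.488 + 2·0.25·0.165 + 4·0.5·0.276 = 0.7565.

0.7565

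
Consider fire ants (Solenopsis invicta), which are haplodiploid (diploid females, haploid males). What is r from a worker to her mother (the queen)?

One meiotic link between diploid queen and diploid daughter: r = 1/2.

0.5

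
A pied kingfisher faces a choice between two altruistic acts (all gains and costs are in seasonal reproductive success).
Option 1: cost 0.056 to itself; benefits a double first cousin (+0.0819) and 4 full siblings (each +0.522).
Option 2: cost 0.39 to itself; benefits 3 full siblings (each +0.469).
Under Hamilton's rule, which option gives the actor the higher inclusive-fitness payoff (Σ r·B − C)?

Option 1

Option 1: r to a double first cousin = 0.25.
Option 1: r to a full sibling = 0.5.
Option 1: Σ r·B − C = (1·0.25·0.0819 + 4·0.5·0.522) − 0.056 = 1.008475.
Option 2: r to a full sibling = 0.5.
Option 2: Σ r·B − C = (3·0.5·0.469) − 0.39 = 0.3135.
Option 1 has the higher net inclusive-fitness payoff.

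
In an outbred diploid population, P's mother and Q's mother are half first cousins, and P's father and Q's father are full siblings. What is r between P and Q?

Independent pedigree routes through distinct common ancestors add.
P and Q are related in two ways: half second cousins through their mothers (r = 1/64) and first cousins through their fathers (r = 1/8).
r = 1/64 + 1/8 = 0.140625.

0.140625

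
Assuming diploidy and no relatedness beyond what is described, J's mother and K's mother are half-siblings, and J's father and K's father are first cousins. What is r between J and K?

With two independent routes of shared ancestry, r is the sum of the two contributions.
J and K are related in two ways: half first cousins through their mothers (r = 1/16) and second cousins through their fathers (r = 1/32).
r = 1/16 + 1/32 = 3/32 = 0.09375.

0.09375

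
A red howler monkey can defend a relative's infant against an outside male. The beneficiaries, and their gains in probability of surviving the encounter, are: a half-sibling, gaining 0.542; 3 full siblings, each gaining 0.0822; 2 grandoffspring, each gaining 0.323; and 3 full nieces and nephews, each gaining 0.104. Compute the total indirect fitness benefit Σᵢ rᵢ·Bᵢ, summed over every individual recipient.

r to a half-sibling = 1/4 (half-sibs share one parent — one path of length 2: r = (1/2)^2 = 1/4).
r to a full sibling = 1/2 (full sibs share both parents — two paths of length 2: r = 2·(1/2)^2 = 1/2).
r to a grandoffspring = 1/4 (two parent–offspring links: r = (1/2)^2 = 1/4).
r to a full niece or nephew = 1/4 (full aunt/uncle↔niece/nephew: two paths of length 3 through the shared grandparent pair: r = 2·(1/2)^3 = 1/4).
Summing one r·B term per recipient: 1·0.25·0.542 + 3·0.5·0.0822 + 2·0.25·0.323 + 3·0.25·0.104 = 0.4983.

0.4983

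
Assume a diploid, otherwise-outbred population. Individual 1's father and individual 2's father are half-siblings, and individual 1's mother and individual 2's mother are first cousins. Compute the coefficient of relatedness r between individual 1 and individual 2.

0.09375

With two independent routes of shared ancestry, r is the sum of the two contributions.
Individual 1 and individual 2 are related in two ways: half first cousins through their fathers (r = 1/16) and second cousins through their mothers (r = 1/32).
r = 1/16 + 1/32 = 0.09375.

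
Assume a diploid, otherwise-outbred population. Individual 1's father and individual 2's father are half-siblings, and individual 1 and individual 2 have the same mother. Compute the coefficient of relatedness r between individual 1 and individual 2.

0.3125

Relatedness sums over independent paths through distinct common ancestors.
Individual 1 and individual 2 are related in two ways: half first cousins through their fathers (r = 1/16) and half-sibs through their shared mother (r = 1/4).
r = 1/16 + 1/4 = 0.3125.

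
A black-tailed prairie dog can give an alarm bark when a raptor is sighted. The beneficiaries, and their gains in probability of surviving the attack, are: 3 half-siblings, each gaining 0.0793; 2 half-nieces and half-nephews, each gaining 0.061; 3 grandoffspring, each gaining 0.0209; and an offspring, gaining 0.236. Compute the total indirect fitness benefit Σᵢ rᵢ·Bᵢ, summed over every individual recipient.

r to a half-sibling = 1/4 (half-sibs share one parent — one path of length 2: r = (1/2)^2 = 1/4).
r to a half-niece or half-nephew = 1/8 (half-aunt/uncle↔niece/nephew: one path of length 3: r = (1/2)^3 = 1/8).
r to a grandoffspring = 0.25 (two parent–offspring links: r = (1/2)^2 = 1/4).
r to an offspring = 0.5 (one parent–offspring link: r = (1/2)^1 = 1/2).
Summing one r·B term per recipient: 3·0.25·0.0793 + 2·0.125·0.061 + 3·0.25·0.0209 + 1·0.5·0.236 = 0.2084.

0.2084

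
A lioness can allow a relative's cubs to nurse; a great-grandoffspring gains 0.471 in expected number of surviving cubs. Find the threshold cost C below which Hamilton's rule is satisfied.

0.058875

r to a great-grandoffspring = 0.125 (three parent–offspring links: r = (1/2)^3 = 1/8).
Hamilton's rule: n·r·B > C, so the trait is favored while C < n·r·B = 1·0.125·0.471 = 0.058875.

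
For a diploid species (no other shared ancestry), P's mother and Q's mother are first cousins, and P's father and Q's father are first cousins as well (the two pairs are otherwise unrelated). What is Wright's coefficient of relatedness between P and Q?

Independent pedigree routes through distinct common ancestors add.
P and Q are related in two ways: second cousins through their mothers (r = 1/32) and second cousins through their fathers (r = 1/32).
r = 1/32 + 1/32 = 1/16 = 0.0625.

0.0625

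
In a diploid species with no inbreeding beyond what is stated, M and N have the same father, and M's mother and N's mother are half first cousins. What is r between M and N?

0.265625

Wright's path rule: contributions from independent ancestry routes add.
M and N are related in two ways: half-sibs through their shared father (r = 1/4) and half second cousins through their mothers (r = 1/64).
r = 1/4 + 1/64 = 0.265625.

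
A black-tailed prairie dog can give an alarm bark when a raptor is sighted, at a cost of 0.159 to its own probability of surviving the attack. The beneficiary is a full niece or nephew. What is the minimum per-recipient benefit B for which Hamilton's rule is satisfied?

r to a full niece or nephew = 1/4 (full aunt/uncle↔niece/nephew: two paths of length 3 through the shared grandparent pair: r = 2·(1/2)^3 = 1/4).
Hamilton's rule with n recipients of equal r: n·r·B > C, so B > C/(n·r) = 0.159/(1·0.25) = 0.636.

0.636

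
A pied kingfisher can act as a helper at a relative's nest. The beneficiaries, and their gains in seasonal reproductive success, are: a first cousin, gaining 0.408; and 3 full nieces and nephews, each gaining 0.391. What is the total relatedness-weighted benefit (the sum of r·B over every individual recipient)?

r to a first cousin = 0.125 (first cousins share one grandparent pair — two paths of length 4: r = 2·(1/2)^4 = 1/8).
r to a full niece or nephew = 0.25 (full aunt/uncle↔niece/nephew: two paths of length 3 through the shared grandparent pair: r = 2·(1/2)^3 = 1/4).
Summing one r·B term per recipient: 1·0.125·0.408 + 3·0.25·0.391 = 0.34425.

0.34425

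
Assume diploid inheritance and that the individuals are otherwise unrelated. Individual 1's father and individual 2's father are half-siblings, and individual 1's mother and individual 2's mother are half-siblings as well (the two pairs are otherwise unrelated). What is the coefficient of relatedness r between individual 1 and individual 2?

0.125

Independent pedigree routes through distinct common ancestors add.
Individual 1 and individual 2 are related in two ways: half first cousins through their fathers (r = 1/16) and half first cousins through their mothers (r = 1/16).
r = 1/16 + 1/16 = 0.125.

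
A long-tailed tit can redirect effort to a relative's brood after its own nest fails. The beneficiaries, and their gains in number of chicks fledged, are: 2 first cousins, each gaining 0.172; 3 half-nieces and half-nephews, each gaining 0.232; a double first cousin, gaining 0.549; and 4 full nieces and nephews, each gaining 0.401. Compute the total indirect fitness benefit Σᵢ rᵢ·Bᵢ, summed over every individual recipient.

0.66825

r to a first cousin = 0.125 (first cousins share one grandparent pair — two paths of length 4: r = 2·(1/2)^4 = 1/8).
r to a half-niece or half-nephew = 1/8 (half-aunt/uncle↔niece/nephew: one path of length 3: r = (1/2)^3 = 1/8).
r to a double first cousin = 0.25 (double first cousins share both grandparent pairs — four paths of length 4: r = 4·(1/2)^4 = 1/4).
r to a full niece or nephew = 1/4 (full aunt/uncle↔niece/nephew: two paths of length 3 through the shared grandparent pair: r = 2·(1/2)^3 = 1/4).
Summing one r·B term per recipient: 2·0.125·0.172 + 3·0.125·0.232 + 1·0.25·0.549 + 4·0.25·0.401 = 0.66825.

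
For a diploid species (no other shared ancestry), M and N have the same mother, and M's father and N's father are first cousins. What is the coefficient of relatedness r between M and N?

With two independent routes of shared ancestry, r is the sum of the two contributions.
M and N are related in two ways: half-sibs through their shared mother (r = 1/4) and second cousins through their fathers (r = 1/32).
r = 1/4 + 1/32 = 9/32 = 0.28125.

0.28125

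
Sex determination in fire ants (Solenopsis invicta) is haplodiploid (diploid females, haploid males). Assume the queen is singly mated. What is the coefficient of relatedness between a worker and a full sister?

0.75

Haplodiploid full sisters inherit their father's entire haploid genome identically (contributing 1/2) and on average half of their mother's contribution (1/2 · 1/2 = 1/4); r = 1/2 + 1/4 = 3/4.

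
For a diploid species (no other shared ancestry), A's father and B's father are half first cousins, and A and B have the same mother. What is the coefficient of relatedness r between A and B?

With two independent routes of shared ancestry, r is the sum of the two contributions.
A and B are related in two ways: half second cousins through their fathers (r = 1/64) and half-sibs through their shared mother (r = 1/4).
r = 1/64 + 1/4 = 0.265625.

0.265625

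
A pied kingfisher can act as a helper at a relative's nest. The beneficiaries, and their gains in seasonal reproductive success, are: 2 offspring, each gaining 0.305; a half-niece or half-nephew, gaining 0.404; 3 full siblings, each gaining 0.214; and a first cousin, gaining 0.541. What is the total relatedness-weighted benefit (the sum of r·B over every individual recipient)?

0.744125

r to an offspring = 0.5 (one parent–offspring link: r = (1/2)^1 = 1/2).
r to a half-niece or half-nephew = 0.125 (half-aunt/uncle↔niece/nephew: one path of length 3: r = (1/2)^3 = 1/8).
r to a full sibling = 0.5 (full sibs share both parents — two paths of length 2: r = 2·(1/2)^2 = 1/2).
r to a first cousin = 0.125 (first cousins share one grandparent pair — two paths of length 4: r = 2·(1/2)^4 = 1/8).
Summing one r·B term per recipient: 2·0.5·0.305 + 1·0.125·0.404 + 3·0.5·0.214 + 1·0.125·0.541 = 0.744125.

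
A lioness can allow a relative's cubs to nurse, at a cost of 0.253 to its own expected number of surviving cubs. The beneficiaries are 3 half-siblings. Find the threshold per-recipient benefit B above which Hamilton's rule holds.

0.3373

r to a half-sibling = 0.25 (half-sibs share one parent — one path of length 2: r = (1/2)^2 = 1/4).
Hamilton's rule with n recipients of equal r: n·r·B > C, so B > C/(n·r) = 0.253/(3·0.25) = 0.3373.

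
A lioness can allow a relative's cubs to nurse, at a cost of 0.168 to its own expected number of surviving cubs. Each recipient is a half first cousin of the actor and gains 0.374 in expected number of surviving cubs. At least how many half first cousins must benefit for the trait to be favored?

8

r to a half first cousin = 0.0625 (half first cousins share one grandparent — one path of length 4: r = (1/2)^4 = 1/16).
Hamilton's rule: n·r·B > C  ⇒  n > C/(r·B) = 0.168/(0.0625·0.374) = 7.187.
The smallest integer exceeding 7.187 is 8.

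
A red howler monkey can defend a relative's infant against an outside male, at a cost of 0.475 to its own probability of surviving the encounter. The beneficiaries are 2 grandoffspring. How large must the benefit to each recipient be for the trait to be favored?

r to a grandoffspring = 0.25 (two parent–offspring links: r = (1/2)^2 = 1/4).
Hamilton's rule with n recipients of equal r: n·r·B > C, so B > C/(n·r) = 0.475/(2·0.25) = 0.95.

0.95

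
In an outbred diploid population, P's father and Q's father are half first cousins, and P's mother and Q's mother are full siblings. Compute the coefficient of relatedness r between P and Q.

Independent pedigree routes through distinct common ancestors add.
P and Q are related in two ways: half second cousins through their fathers (r = 1/64) and first cousins through their mothers (r = 1/8).
r = 1/64 + 1/8 = 0.140625.

0.140625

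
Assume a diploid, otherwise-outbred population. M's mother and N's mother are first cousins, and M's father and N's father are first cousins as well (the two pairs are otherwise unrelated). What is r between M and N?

Wright's path rule: contributions from independent ancestry routes add.
M and N are related in two ways: second cousins through their mothers (r = 1/32) and second cousins through their fathers (r = 1/32).
r = 1/32 + 1/32 = 1/16 = 0.0625.

0.0625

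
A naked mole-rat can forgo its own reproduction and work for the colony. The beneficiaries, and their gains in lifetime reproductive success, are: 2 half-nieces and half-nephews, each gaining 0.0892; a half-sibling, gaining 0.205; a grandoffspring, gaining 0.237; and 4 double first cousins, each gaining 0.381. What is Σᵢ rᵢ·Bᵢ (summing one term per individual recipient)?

r to a half-niece or half-nephew = 1/8 (half-aunt/uncle↔niece/nephew: one path of length 3: r = (1/2)^3 = 1/8).
r to a half-sibling = 0.25 (half-sibs share one parent — one path of length 2: r = (1/2)^2 = 1/4).
r to a grandoffspring = 0.25 (two parent–offspring links: r = (1/2)^2 = 1/4).
r to a double first cousin = 0.25 (double first cousins share both grandparent pairs — four paths of length 4: r = 4·(1/2)^4 = 1/4).
Summing one r·B term per recipient: 2·0.125·0.0892 + 1·0.25·0.205 + 1·0.25·0.237 + 4·0.25·0.381 = 0.5138.

0.5138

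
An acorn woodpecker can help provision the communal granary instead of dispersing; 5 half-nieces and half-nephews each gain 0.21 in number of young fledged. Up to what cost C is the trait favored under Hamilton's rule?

r to a half-niece or half-nephew = 0.125 (half-aunt/uncle↔niece/nephew: one path of length 3: r = (1/2)^3 = 1/8).
Hamilton's rule: n·r·B > C, so the trait is favored while C < n·r·B = 5·0.125·0.21 = 0.13125.

0.13125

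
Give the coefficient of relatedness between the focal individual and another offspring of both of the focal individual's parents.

0.5

Each parent–offspring link contributes a factor of 1/2, and independent paths through distinct common ancestors add.
Full sibs share both parents — two paths of length 2: r = 2·(1/2)^2 = 1/2.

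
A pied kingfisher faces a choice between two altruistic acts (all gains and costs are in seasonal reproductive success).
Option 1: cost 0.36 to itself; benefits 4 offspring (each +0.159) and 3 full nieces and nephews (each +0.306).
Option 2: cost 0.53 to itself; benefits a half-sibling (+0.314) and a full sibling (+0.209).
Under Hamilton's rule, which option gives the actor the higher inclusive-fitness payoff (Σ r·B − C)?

Option 1

Option 1: r to an offspring = 0.5.
Option 1: r to a full niece or nephew = 0.25.
Option 1: Σ r·B − C = (4·0.5·0.159 + 3·0.25·0.306) − 0.36 = 0.1875.
Option 2: r to a half-sibling = 0.25.
Option 2: r to a full sibling = 0.5.
Option 2: Σ r·B − C = (1·0.25·0.314 + 1·0.5·0.209) − 0.53 = -0.347.
Option 1 has the higher net inclusive-fitness payoff.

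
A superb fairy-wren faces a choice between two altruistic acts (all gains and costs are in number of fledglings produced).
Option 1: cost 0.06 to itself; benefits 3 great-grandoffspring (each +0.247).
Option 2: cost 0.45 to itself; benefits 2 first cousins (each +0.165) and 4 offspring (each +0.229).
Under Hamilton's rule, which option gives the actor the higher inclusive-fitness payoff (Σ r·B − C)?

Option 2

Option 1: r to a great-grandoffspring = 0.125.
Option 1: Σ r·B − C = (3·0.125·0.247) − 0.06 = 0.032625.
Option 2: r to a first cousin = 0.125.
Option 2: r to an offspring = 0.5.
Option 2: Σ r·B − C = (2·0.125·0.165 + 4·0.5·0.229) − 0.45 = 0.04925.
Option 2 has the higher net inclusive-fitness payoff.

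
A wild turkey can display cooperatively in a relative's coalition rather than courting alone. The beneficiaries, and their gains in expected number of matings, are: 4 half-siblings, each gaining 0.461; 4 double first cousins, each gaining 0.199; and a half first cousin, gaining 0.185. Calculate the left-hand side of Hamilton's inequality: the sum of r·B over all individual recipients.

0.6715625

r to a half-sibling = 0.25 (half-sibs share one parent — one path of length 2: r = (1/2)^2 = 1/4).
r to a double first cousin = 0.25 (double first cousins share both grandparent pairs — four paths of length 4: r = 4·(1/2)^4 = 1/4).
r to a half first cousin = 0.0625 (half first cousins share one grandparent — one path of length 4: r = (1/2)^4 = 1/16).
Summing one r·B term per recipient: 4·0.25·0.461 + 4·0.25·0.199 + 1·0.0625·0.185 = 0.6715625.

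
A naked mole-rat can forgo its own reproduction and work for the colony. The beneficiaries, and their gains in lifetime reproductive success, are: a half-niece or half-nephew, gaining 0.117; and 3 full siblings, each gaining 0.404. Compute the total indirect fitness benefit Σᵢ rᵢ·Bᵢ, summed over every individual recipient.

r to a half-niece or half-nephew = 1/8 (half-aunt/uncle↔niece/nephew: one path of length 3: r = (1/2)^3 = 1/8).
r to a full sibling = 0.5 (full sibs share both parents — two paths of length 2: r = 2·(1/2)^2 = 1/2).
Summing one r·B term per recipient: 1·0.125·0.117 + 3·0.5·0.404 = 0.620625.

0.620625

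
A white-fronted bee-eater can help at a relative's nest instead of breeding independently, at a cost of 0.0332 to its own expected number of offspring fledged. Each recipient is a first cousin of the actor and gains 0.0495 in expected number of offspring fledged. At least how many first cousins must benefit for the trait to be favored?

r to a first cousin = 0.125 (first cousins share one grandparent pair — two paths of length 4: r = 2·(1/2)^4 = 1/8).
Hamilton's rule: n·r·B > C  ⇒  n > C/(r·B) = 0.0332/(0.125·0.0495) = 5.366.
The smallest integer exceeding 5.366 is 6.

6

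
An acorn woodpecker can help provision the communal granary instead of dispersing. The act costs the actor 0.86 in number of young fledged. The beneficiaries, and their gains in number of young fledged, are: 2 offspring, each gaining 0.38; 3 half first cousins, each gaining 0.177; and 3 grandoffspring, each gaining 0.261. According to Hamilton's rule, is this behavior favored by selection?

No

Hamilton's rule: the trait is favored when the sum of r·B over every recipient exceeds the actor's cost C.
r to an offspring = 1/2 (one parent–offspring link: r = (1/2)^1 = 1/2).
r to a half first cousin = 0.0625 (half first cousins share one grandparent — one path of length 4: r = (1/2)^4 = 1/16).
r to a grandoffspring = 1/4 (two parent–offspring links: r = (1/2)^2 = 1/4).
Summing one r·B term per recipient: 2·0.5·0.38 + 3·0.0625·0.177 + 3·0.25·0.261 = 0.6089375.
0.6089375 < 0.86: the indirect benefit is less than the cost.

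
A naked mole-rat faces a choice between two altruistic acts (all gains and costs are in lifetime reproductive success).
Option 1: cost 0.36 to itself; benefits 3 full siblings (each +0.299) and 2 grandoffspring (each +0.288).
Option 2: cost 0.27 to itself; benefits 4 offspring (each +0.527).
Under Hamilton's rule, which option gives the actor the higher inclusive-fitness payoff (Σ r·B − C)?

Option 1: r to a full sibling = 0.5.
Option 1: r to a grandoffspring = 0.25.
Option 1: Σ r·B − C = (3·0.5·0.299 + 2·0.25·0.288) − 0.36 = 0.2325.
Option 2: r to an offspring = 0.5.
Option 2: Σ r·B − C = (4·0.5·0.527) − 0.27 = 0.784.
Option 2 has the higher net inclusive-fitness payoff.

Option 2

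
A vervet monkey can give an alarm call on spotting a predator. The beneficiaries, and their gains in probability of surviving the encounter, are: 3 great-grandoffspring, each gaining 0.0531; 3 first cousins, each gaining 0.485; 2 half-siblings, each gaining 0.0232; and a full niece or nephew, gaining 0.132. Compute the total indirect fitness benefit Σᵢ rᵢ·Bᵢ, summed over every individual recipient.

0.2463875

r to a great-grandoffspring = 0.125 (three parent–offspring links: r = (1/2)^3 = 1/8).
r to a first cousin = 0.125 (first cousins share one grandparent pair — two paths of length 4: r = 2·(1/2)^4 = 1/8).
r to a half-sibling = 0.25 (half-sibs share one parent — one path of length 2: r = (1/2)^2 = 1/4).
r to a full niece or nephew = 0.25 (full aunt/uncle↔niece/nephew: two paths of length 3 through the shared grandparent pair: r = 2·(1/2)^3 = 1/4).
Summing one r·B term per recipient: 3·0.125·0.0531 + 3·0.125·0.485 + 2·0.25·0.0232 + 1·0.25·0.132 = 0.2463875.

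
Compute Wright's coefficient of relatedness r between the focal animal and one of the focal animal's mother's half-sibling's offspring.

Each parent–offspring link contributes a factor of 1/2, and independent paths through distinct common ancestors add.
Half first cousins share one grandparent — one path of length 4: r = (1/2)^4 = 1/16.

0.0625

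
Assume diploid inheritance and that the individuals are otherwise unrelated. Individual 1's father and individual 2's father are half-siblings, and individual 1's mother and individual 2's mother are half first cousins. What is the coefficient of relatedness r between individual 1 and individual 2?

0.078125

Relatedness sums over independent paths through distinct common ancestors.
Individual 1 and individual 2 are related in two ways: half first cousins through their fathers (r = 1/16) and half second cousins through their mothers (r = 1/64).
r = 1/16 + 1/64 = 5/64 = 0.078125.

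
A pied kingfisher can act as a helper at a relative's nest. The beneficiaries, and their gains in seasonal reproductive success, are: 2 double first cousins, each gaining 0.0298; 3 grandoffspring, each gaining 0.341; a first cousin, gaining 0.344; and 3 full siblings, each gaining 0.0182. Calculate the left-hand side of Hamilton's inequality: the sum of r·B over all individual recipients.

r to a double first cousin = 0.25 (double first cousins share both grandparent pairs — four paths of length 4: r = 4·(1/2)^4 = 1/4).
r to a grandoffspring = 0.25 (two parent–offspring links: r = (1/2)^2 = 1/4).
r to a first cousin = 0.125 (first cousins share one grandparent pair — two paths of length 4: r = 2·(1/2)^4 = 1/8).
r to a full sibling = 1/2 (full sibs share both parents — two paths of length 2: r = 2·(1/2)^2 = 1/2).
Summing one r·B term per recipient: 2·0.25·0.0298 + 3·0.25·0.341 + 1·0.125·0.344 + 3·0.5·0.0182 = 0.34095.

0.34095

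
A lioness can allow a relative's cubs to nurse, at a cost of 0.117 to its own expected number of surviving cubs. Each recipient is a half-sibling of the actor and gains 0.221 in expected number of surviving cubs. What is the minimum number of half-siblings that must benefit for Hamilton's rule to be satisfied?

r to a half-sibling = 0.25 (half-sibs share one parent — one path of length 2: r = (1/2)^2 = 1/4).
Hamilton's rule: n·r·B > C  ⇒  n > C/(r·B) = 0.117/(0.25·0.221) = 2.118.
The smallest integer exceeding 2.118 is 3.

3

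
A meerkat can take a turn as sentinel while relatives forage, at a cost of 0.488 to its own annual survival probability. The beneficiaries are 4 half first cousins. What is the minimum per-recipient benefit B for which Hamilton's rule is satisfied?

1.952

r to a half first cousin = 0.0625 (half first cousins share one grandparent — one path of length 4: r = (1/2)^4 = 1/16).
Hamilton's rule with n recipients of equal r: n·r·B > C, so B > C/(n·r) = 0.488/(4·0.0625) = 1.952.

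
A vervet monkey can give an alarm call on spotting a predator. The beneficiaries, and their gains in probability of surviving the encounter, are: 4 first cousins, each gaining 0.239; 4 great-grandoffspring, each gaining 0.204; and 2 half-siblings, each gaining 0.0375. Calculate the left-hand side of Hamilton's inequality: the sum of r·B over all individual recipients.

0.24025

r to a first cousin = 1/8 (first cousins share one grandparent pair — two paths of length 4: r = 2·(1/2)^4 = 1/8).
r to a great-grandoffspring = 0.125 (three parent–offspring links: r = (1/2)^3 = 1/8).
r to a half-sibling = 0.25 (half-sibs share one parent — one path of length 2: r = (1/2)^2 = 1/4).
Summing one r·B term per recipient: 4·0.125·0.239 + 4·0.125·0.204 + 2·0.25·0.0375 = 0.24025.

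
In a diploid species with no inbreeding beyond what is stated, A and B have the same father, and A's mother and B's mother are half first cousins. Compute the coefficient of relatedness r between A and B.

With two independent routes of shared ancestry, r is the sum of the two contributions.
A and B are related in two ways: half-sibs through their shared father (r = 1/4) and half second cousins through their mothers (r = 1/64).
r = 1/4 + 1/64 = 17/64 = 0.265625.

0.265625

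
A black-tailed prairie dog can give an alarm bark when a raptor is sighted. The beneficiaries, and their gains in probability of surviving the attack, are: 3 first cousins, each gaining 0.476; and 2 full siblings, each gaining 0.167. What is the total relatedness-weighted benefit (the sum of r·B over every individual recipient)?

r to a first cousin = 0.125 (first cousins share one grandparent pair — two paths of length 4: r = 2·(1/2)^4 = 1/8).
r to a full sibling = 0.5 (full sibs share both parents — two paths of length 2: r = 2·(1/2)^2 = 1/2).
Summing one r·B term per recipient: 3·0.125·0.476 + 2·0.5·0.167 = 0.3455.

0.3455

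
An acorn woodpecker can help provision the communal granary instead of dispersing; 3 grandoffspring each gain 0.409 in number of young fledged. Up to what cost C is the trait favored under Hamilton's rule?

0.30675

r to a grandoffspring = 1/4 (two parent–offspring links: r = (1/2)^2 = 1/4).
Hamilton's rule: n·r·B > C, so the trait is favored while C < n·r·B = 3·0.25·0.409 = 0.30675.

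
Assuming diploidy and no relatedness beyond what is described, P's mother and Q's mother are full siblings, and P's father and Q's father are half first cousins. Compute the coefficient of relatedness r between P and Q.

Relatedness sums over independent paths through distinct common ancestors.
P and Q are related in two ways: first cousins through their mothers (r = 1/8) and half second cousins through their fathers (r = 1/64).
r = 1/8 + 1/64 = 0.140625.

0.140625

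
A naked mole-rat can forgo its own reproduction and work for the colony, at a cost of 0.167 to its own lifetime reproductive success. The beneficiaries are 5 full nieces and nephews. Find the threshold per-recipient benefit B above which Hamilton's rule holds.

0.1336

r to a full niece or nephew = 1/4 (full aunt/uncle↔niece/nephew: two paths of length 3 through the shared grandparent pair: r = 2·(1/2)^3 = 1/4).
Hamilton's rule with n recipients of equal r: n·r·B > C, so B > C/(n·r) = 0.167/(5·0.25) = 0.1336.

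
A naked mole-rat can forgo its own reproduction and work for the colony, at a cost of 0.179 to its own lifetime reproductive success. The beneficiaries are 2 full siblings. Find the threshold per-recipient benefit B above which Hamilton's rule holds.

r to a full sibling = 0.5 (full sibs share both parents — two paths of length 2: r = 2·(1/2)^2 = 1/2).
Hamilton's rule with n recipients of equal r: n·r·B > C, so B > C/(n·r) = 0.179/(2·0.5) = 0.179.

0.179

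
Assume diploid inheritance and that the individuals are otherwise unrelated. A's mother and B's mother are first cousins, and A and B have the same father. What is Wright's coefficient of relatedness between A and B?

Independent pedigree routes through distinct common ancestors add.
A and B are related in two ways: second cousins through their mothers (r = 1/32) and half-sibs through their shared father (r = 1/4).
r = 1/32 + 1/4 = 9/32 = 0.28125.

0.28125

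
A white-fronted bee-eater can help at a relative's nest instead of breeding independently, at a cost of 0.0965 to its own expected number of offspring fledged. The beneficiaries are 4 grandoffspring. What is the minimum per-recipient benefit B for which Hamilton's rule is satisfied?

r to a grandoffspring = 0.25 (two parent–offspring links: r = (1/2)^2 = 1/4).
Hamilton's rule with n recipients of equal r: n·r·B > C, so B > C/(n·r) = 0.0965/(4·0.25) = 0.0965.

0.0965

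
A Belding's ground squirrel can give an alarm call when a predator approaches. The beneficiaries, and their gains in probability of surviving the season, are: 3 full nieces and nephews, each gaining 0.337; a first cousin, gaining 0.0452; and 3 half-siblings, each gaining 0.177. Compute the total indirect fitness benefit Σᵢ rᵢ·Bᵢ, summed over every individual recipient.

r to a full niece or nephew = 0.25 (full aunt/uncle↔niece/nephew: two paths of length 3 through the shared grandparent pair: r = 2·(1/2)^3 = 1/4).
r to a first cousin = 0.125 (first cousins share one grandparent pair — two paths of length 4: r = 2·(1/2)^4 = 1/8).
r to a half-sibling = 0.25 (half-sibs share one parent — one path of length 2: r = (1/2)^2 = 1/4).
Summing one r·B term per recipient: 3·0.25·0.337 + 1·0.125·0.0452 + 3·0.25·0.177 = 0.39115.

0.39115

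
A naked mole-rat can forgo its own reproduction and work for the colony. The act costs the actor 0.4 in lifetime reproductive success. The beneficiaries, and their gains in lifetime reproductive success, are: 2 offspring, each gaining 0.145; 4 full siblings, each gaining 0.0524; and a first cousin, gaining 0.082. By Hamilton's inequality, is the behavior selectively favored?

No

Hamilton's rule: the trait is favored when the sum of r·B over every recipient exceeds the actor's cost C.
r to an offspring = 0.5 (one parent–offspring link: r = (1/2)^1 = 1/2).
r to a full sibling = 0.5 (full sibs share both parents — two paths of length 2: r = 2·(1/2)^2 = 1/2).
r to a first cousin = 0.125 (first cousins share one grandparent pair — two paths of length 4: r = 2·(1/2)^4 = 1/8).
Summing one r·B term per recipient: 2·0.5·0.145 + 4·0.5·0.0524 + 1·0.125·0.082 = 0.26005.
0.26005 < 0.4: the indirect benefit is less than the cost.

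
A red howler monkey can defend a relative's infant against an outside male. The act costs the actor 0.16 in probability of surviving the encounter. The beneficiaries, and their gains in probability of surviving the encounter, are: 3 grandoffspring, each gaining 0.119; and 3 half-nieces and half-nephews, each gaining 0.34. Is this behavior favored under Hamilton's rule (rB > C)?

Hamilton's rule: the trait is favored when the sum of r·B over every recipient exceeds the actor's cost C.
r to a grandoffspring = 0.25 (two parent–offspring links: r = (1/2)^2 = 1/4).
r to a half-niece or half-nephew = 0.125 (half-aunt/uncle↔niece/nephew: one path of length 3: r = (1/2)^3 = 1/8).
Summing one r·B term per recipient: 3·0.25·0.119 + 3·0.125·0.34 = 0.21675.
0.21675 > 0.16: the indirect benefit exceeds the cost.

Yes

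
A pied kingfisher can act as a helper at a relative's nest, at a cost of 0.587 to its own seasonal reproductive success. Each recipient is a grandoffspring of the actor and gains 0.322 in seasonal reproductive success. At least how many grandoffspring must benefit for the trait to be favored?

r to a grandoffspring = 1/4 (two parent–offspring links: r = (1/2)^2 = 1/4).
Hamilton's rule: n·r·B > C  ⇒  n > C/(r·B) = 0.587/(0.25·0.322) = 7.292.
The smallest integer exceeding 7.292 is 8.

8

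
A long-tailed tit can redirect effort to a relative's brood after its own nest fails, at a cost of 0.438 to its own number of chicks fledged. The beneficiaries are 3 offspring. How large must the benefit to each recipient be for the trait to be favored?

0.292

r to an offspring = 1/2 (one parent–offspring link: r = (1/2)^1 = 1/2).
Hamilton's rule with n recipients of equal r: n·r·B > C, so B > C/(n·r) = 0.438/(3·0.5) = 0.292.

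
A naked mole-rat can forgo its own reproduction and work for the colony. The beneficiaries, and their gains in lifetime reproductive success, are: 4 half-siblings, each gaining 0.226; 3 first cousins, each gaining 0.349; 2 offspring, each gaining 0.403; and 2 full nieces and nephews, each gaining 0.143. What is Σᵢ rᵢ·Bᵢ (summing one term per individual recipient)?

r to a half-sibling = 0.25 (half-sibs share one parent — one path of length 2: r = (1/2)^2 = 1/4).
r to a first cousin = 0.125 (first cousins share one grandparent pair — two paths of length 4: r = 2·(1/2)^4 = 1/8).
r to an offspring = 0.5 (one parent–offspring link: r = (1/2)^1 = 1/2).
r to a full niece or nephew = 1/4 (full aunt/uncle↔niece/nephew: two paths of length 3 through the shared grandparent pair: r = 2·(1/2)^3 = 1/4).
Summing one r·B term per recipient: 4·0.25·0.226 + 3·0.125·0.349 + 2·0.5·0.403 + 2·0.25·0.143 = 0.831375.

0.831375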